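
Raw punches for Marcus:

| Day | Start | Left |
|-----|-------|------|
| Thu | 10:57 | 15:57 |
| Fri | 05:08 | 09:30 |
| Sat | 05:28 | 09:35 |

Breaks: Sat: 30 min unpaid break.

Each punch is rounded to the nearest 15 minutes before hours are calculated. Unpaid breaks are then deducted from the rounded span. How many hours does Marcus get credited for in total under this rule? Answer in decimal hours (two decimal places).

12.75 hours

Thu: in 10:57→11:00, out 15:57→16:00; 5 h 0 min
Fri: in 05:08→05:15, out 09:30→09:30; 4 h 15 min
Sat: in 05:28→05:30, out 09:35→09:30; 4 h 0 min − 30 min = 3 h 30 min
Total credited: 12 h 45 min.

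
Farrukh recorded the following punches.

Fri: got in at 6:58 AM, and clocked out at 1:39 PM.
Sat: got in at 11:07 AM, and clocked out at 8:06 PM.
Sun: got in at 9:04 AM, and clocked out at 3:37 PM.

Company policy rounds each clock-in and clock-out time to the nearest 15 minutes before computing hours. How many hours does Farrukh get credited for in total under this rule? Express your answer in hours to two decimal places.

Fri: in 6:58 AM→7:00 AM, out 1:39 PM→1:45 PM; 6 h 45 min
Sat: in 11:07 AM→11:00 AM, out 8:06 PM→8:00 PM; 9 h 0 min
Sun: in 9:04 AM→9:00 AM, out 3:37 PM→3:30 PM; 6 h 30 min
Total credited: 22 h 15 min.

22.25 hours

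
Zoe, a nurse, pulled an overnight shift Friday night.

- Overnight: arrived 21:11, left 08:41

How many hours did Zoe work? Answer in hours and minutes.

Overnight: 21:11 → midnight = 2 h 49 min; midnight → 08:41 = 8 h 41 min; span 11 h 30 min

11 h 30 min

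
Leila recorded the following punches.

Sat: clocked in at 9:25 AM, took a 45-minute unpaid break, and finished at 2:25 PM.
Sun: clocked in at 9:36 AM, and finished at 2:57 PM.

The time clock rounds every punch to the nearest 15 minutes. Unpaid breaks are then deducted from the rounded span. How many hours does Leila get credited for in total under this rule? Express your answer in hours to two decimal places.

9.75 hours

Sat: in 9:25 AM→9:30 AM, out 2:25 PM→2:30 PM; 5 h 0 min − 45 min = 4 h 15 min
Sun: in 9:36 AM→9:30 AM, out 2:57 PM→3:00 PM; 5 h 30 min
Total credited: 9 h 45 min.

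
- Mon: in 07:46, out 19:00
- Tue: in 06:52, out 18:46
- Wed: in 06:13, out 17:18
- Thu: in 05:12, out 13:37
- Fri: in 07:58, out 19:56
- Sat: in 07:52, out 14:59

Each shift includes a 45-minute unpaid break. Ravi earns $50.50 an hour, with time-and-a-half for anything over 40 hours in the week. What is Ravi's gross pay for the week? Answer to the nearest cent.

Mon: 07:46–19:00 = 11 h 14 min; less 45 min break → 10 h 29 min
Tue: 06:52–18:46 = 11 h 54 min; less 45 min break → 11 h 9 min
Wed: 06:13–17:18 = 11 h 5 min; less 45 min break → 10 h 20 min
Thu: 05:12–13:37 = 8 h 25 min; less 45 min break → 7 h 40 min
Fri: 07:58–19:56 = 11 h 58 min; less 45 min break → 11 h 13 min
Sat: 07:52–14:59 = 7 h 7 min; less 45 min break → 6 h 22 min
Total worked: 57 h 13 min = 3433 min.
Regular 40 h 0 min = 2400 min at $50.50/h; overtime 17 h 13 min = 1033 min at $75.75/h.
Pay = (2400 × $50.50 + 1033 × $75.75) ÷ 60 = $3324.16.

$3324.16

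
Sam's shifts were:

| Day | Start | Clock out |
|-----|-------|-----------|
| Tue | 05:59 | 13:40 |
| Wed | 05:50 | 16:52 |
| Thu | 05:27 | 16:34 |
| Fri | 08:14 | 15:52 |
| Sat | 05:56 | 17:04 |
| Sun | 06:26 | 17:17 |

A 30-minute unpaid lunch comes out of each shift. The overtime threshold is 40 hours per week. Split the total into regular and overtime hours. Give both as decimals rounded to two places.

Tue: 05:59–13:40 = 7 h 41 min; less 30 min break → 7 h 11 min
Wed: 05:50–16:52 = 11 h 2 min; less 30 min break → 10 h 32 min
Thu: 05:27–16:34 = 11 h 7 min; less 30 min break → 10 h 37 min
Fri: 08:14–15:52 = 7 h 38 min; less 30 min break → 7 h 8 min
Sat: 05:56–17:04 = 11 h 8 min; less 30 min break → 10 h 38 min
Sun: 06:26–17:17 = 10 h 51 min; less 30 min break → 10 h 21 min
Total worked: 56 h 27 min = 56.45 h.
Threshold 40 h → overtime 16 h 27 min, regular 40 h 0 min.

Regular 40.00 hours, overtime 16.45 hours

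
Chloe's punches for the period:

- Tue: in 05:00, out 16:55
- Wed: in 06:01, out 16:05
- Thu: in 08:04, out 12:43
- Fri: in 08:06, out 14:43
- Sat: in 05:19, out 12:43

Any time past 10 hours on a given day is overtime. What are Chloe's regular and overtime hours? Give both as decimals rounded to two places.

Tue: 05:00–16:55 = 11 h 55 min
Wed: 06:01–16:05 = 10 h 4 min
Thu: 08:04–12:43 = 4 h 39 min
Fri: 08:06–14:43 = 6 h 37 min
Sat: 05:19–12:43 = 7 h 24 min
Tue reg 10 h 0 min / OT 1 h 55 min; Wed reg 10 h 0 min / OT 0 h 4 min; Thu reg 4 h 39 min / OT 0 h 0 min; Fri reg 6 h 37 min / OT 0 h 0 min; Sat reg 7 h 24 min / OT 0 h 0 min.
Totals: regular 38 h 40 min, overtime 1 h 59 min.

Regular 38.67 hours, overtime 1.98 hours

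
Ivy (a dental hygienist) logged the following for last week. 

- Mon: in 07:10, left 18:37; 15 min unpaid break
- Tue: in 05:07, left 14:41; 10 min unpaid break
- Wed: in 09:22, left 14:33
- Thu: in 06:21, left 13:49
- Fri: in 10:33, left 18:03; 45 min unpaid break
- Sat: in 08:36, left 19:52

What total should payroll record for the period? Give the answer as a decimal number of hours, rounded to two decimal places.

51.27 hours

Mon: 07:10–18:37 = 11 h 27 min; less 15 min break → 11 h 12 min
Tue: 05:07–14:41 = 9 h 34 min; less 10 min break → 9 h 24 min
Wed: 09:22–14:33 = 5 h 11 min
Thu: 06:21–13:49 = 7 h 28 min
Fri: 10:33–18:03 = 7 h 30 min; less 45 min break → 6 h 45 min
Sat: 08:36–19:52 = 11 h 16 min
Total: 11 h 12 min + 9 h 24 min + 5 h 11 min + 7 h 28 min + 6 h 45 min + 11 h 16 min = 51 h 16 min.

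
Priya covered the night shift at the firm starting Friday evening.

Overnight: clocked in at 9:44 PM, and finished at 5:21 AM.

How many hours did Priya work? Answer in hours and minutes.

Overnight: 9:44 PM → midnight = 2 h 16 min; midnight → 5:21 AM = 5 h 21 min; span 7 h 37 min

7 h 37 min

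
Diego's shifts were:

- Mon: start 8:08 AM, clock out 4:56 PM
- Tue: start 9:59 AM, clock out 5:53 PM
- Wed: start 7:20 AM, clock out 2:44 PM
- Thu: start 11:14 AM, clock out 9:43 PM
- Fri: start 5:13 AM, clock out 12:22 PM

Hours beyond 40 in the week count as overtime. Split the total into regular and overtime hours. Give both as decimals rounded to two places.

Regular 40.00 hours, overtime 1.73 hours

Mon: 8:08 AM–4:56 PM = 8 h 48 min
Tue: 9:59 AM–5:53 PM = 7 h 54 min
Wed: 7:20 AM–2:44 PM = 7 h 24 min
Thu: 11:14 AM–9:43 PM = 10 h 29 min
Fri: 5:13 AM–12:22 PM = 7 h 9 min
Total worked: 41 h 44 min = 41.73 h.
Threshold 40 h → overtime 1 h 44 min, regular 40 h 0 min.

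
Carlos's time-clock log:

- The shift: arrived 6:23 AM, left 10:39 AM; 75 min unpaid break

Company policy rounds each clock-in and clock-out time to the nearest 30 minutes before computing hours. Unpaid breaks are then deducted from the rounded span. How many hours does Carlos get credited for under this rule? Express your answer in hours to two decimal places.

2.75 hours

The shift: in 6:23 AM→6:30 AM, out 10:39 AM→10:30 AM; 4 h 0 min − 75 min = 2 h 45 min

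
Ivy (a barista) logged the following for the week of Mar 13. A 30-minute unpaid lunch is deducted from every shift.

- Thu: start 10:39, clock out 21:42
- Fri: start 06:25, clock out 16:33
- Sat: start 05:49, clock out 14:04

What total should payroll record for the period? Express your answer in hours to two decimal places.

Thu: 10:39–21:42 = 11 h 3 min; less 30 min break → 10 h 33 min
Fri: 06:25–16:33 = 10 h 8 min; less 30 min break → 9 h 38 min
Sat: 05:49–14:04 = 8 h 15 min; less 30 min break → 7 h 45 min
Total: 10 h 33 min + 9 h 38 min + 7 h 45 min = 27 h 56 min.

27.93 hours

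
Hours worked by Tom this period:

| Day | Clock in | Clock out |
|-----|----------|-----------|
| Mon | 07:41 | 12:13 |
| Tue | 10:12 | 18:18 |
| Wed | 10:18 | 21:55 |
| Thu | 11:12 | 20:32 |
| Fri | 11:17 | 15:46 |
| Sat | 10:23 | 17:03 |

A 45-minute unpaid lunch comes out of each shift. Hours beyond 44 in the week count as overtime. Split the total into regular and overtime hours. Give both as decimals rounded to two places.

Regular 40.23 hours, overtime 0.00 hours

Mon: 07:41–12:13 = 4 h 32 min; less 45 min break → 3 h 47 min
Tue: 10:12–18:18 = 8 h 6 min; less 45 min break → 7 h 21 min
Wed: 10:18–21:55 = 11 h 37 min; less 45 min break → 10 h 52 min
Thu: 11:12–20:32 = 9 h 20 min; less 45 min break → 8 h 35 min
Fri: 11:17–15:46 = 4 h 29 min; less 45 min break → 3 h 44 min
Sat: 10:23–17:03 = 6 h 40 min; less 45 min break → 5 h 55 min
Total worked: 40 h 14 min = 40.23 h.
Threshold 44 h → overtime 0 h 0 min, regular 40 h 14 min.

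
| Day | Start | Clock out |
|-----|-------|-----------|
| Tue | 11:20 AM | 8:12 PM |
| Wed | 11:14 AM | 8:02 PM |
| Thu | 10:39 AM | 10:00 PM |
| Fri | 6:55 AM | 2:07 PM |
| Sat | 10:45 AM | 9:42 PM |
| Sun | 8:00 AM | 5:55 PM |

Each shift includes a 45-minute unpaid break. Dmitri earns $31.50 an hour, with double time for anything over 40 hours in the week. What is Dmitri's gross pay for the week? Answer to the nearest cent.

Tue: 11:20 AM–8:12 PM = 8 h 52 min; less 45 min break → 8 h 7 min
Wed: 11:14 AM–8:02 PM = 8 h 48 min; less 45 min break → 8 h 3 min
Thu: 10:39 AM–10:00 PM = 11 h 21 min; less 45 min break → 10 h 36 min
Fri: 6:55 AM–2:07 PM = 7 h 12 min; less 45 min break → 6 h 27 min
Sat: 10:45 AM–9:42 PM = 10 h 57 min; less 45 min break → 10 h 12 min
Sun: 8:00 AM–5:55 PM = 9 h 55 min; less 45 min break → 9 h 10 min
Total worked: 52 h 35 min = 3155 min.
Regular 40 h 0 min = 2400 min at $31.50/h; overtime 12 h 35 min = 755 min at $63.00/h.
Pay = (2400 × $31.50 + 755 × $63.00) ÷ 60 = $2052.75.

$2052.75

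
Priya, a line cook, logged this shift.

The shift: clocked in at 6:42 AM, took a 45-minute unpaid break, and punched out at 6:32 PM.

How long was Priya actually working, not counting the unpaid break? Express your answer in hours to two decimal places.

11.08 hours

The shift: 6:42 AM–6:32 PM = 11 h 50 min; less 45 min break → 11 h 5 min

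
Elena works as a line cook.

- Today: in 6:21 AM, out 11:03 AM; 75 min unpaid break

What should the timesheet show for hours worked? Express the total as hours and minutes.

Today: 6:21 AM–11:03 AM = 4 h 42 min; less 75 min break → 3 h 27 min

3 h 27 min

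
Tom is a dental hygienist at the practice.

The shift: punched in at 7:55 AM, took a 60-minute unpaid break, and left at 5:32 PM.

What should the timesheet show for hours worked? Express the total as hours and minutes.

The shift: 7:55 AM–5:32 PM = 9 h 37 min; less 60 min break → 8 h 37 min

8 h 37 min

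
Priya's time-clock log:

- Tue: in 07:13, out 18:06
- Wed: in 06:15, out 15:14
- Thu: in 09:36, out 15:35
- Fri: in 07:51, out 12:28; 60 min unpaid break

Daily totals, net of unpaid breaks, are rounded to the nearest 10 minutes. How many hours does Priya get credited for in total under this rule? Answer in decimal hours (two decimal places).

Tue: 07:13–18:06 = 10 h 53 min → rounds to 10 h 50 min
Wed: 06:15–15:14 = 8 h 59 min → rounds to 9 h 0 min
Thu: 09:36–15:35 = 5 h 59 min → rounds to 6 h 0 min
Fri: 07:51–12:28 = 4 h 37 min − 60 min = 3 h 37 min → rounds to 3 h 40 min
Total credited: 29 h 30 min.

29.50 hours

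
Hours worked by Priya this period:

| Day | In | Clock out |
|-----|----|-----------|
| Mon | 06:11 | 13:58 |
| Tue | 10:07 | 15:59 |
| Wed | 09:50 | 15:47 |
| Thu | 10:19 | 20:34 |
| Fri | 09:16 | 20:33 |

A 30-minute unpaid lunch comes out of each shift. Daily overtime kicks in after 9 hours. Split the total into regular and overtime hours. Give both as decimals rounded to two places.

Mon: 06:11–13:58 = 7 h 47 min; less 30 min break → 7 h 17 min
Tue: 10:07–15:59 = 5 h 52 min; less 30 min break → 5 h 22 min
Wed: 09:50–15:47 = 5 h 57 min; less 30 min break → 5 h 27 min
Thu: 10:19–20:34 = 10 h 15 min; less 30 min break → 9 h 45 min
Fri: 09:16–20:33 = 11 h 17 min; less 30 min break → 10 h 47 min
Mon reg 7 h 17 min / OT 0 h 0 min; Tue reg 5 h 22 min / OT 0 h 0 min; Wed reg 5 h 27 min / OT 0 h 0 min; Thu reg 9 h 0 min / OT 0 h 45 min; Fri reg 9 h 0 min / OT 1 h 47 min.
Totals: regular 36 h 6 min, overtime 2 h 32 min.

Regular 36.10 hours, overtime 2.53 hours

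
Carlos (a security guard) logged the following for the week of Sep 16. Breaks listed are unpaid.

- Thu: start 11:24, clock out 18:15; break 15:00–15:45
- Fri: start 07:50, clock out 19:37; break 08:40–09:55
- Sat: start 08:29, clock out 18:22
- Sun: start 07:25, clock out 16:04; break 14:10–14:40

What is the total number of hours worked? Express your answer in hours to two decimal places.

34.67 hours

Thu: 11:24–18:15 = 6 h 51 min; less 45 min break → 6 h 6 min
Fri: 07:50–19:37 = 11 h 47 min; less 75 min break → 10 h 32 min
Sat: 08:29–18:22 = 9 h 53 min
Sun: 07:25–16:04 = 8 h 39 min; less 30 min break → 8 h 9 min
Total: 6 h 6 min + 10 h 32 min + 9 h 53 min + 8 h 9 min = 34 h 40 min.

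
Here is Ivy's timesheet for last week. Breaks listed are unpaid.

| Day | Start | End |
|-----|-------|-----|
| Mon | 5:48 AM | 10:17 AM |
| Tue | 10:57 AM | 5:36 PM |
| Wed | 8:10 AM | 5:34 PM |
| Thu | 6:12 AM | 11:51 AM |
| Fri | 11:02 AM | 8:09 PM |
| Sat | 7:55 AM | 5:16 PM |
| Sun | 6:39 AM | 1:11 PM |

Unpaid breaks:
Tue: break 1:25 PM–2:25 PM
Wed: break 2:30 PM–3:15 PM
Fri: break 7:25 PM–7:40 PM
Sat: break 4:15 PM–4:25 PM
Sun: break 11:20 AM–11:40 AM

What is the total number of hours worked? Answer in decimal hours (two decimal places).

48.68 hours

Mon: 5:48 AM–10:17 AM = 4 h 29 min
Tue: 10:57 AM–5:36 PM = 6 h 39 min; less 60 min break → 5 h 39 min
Wed: 8:10 AM–5:34 PM = 9 h 24 min; less 45 min break → 8 h 39 min
Thu: 6:12 AM–11:51 AM = 5 h 39 min
Fri: 11:02 AM–8:09 PM = 9 h 7 min; less 15 min break → 8 h 52 min
Sat: 7:55 AM–5:16 PM = 9 h 21 min; less 10 min break → 9 h 11 min
Sun: 6:39 AM–1:11 PM = 6 h 32 min; less 20 min break → 6 h 12 min
Total: 4 h 29 min + 5 h 39 min + 8 h 39 min + 5 h 39 min + 8 h 52 min + 9 h 11 min + 6 h 12 min = 48 h 41 min.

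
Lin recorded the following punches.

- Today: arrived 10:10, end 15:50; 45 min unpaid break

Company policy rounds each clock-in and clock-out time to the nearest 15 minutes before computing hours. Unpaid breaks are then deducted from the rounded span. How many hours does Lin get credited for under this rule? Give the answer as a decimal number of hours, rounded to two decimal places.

4.75 hours

Today: in 10:10→10:15, out 15:50→15:45; 5 h 30 min − 45 min = 4 h 45 min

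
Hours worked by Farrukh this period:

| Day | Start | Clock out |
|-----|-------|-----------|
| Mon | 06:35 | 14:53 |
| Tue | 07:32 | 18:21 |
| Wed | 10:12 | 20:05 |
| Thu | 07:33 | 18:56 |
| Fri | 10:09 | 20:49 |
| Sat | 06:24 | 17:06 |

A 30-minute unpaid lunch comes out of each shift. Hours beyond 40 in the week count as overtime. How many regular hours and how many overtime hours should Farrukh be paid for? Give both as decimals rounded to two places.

Regular 40.00 hours, overtime 18.75 hours

Mon: 06:35–14:53 = 8 h 18 min; less 30 min break → 7 h 48 min
Tue: 07:32–18:21 = 10 h 49 min; less 30 min break → 10 h 19 min
Wed: 10:12–20:05 = 9 h 53 min; less 30 min break → 9 h 23 min
Thu: 07:33–18:56 = 11 h 23 min; less 30 min break → 10 h 53 min
Fri: 10:09–20:49 = 10 h 40 min; less 30 min break → 10 h 10 min
Sat: 06:24–17:06 = 10 h 42 min; less 30 min break → 10 h 12 min
Total worked: 58 h 45 min = 58.75 h.
Threshold 40 h → overtime 18 h 45 min, regular 40 h 0 min.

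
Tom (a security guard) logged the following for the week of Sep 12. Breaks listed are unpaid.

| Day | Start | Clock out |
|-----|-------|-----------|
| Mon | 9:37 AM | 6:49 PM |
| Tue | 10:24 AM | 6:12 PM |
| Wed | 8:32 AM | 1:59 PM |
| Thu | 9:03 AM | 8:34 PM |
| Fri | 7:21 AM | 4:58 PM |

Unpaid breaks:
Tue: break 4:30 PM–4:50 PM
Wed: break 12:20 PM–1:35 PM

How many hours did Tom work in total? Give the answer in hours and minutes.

Mon: 9:37 AM–6:49 PM = 9 h 12 min
Tue: 10:24 AM–6:12 PM = 7 h 48 min; less 20 min break → 7 h 28 min
Wed: 8:32 AM–1:59 PM = 5 h 27 min; less 75 min break → 4 h 12 min
Thu: 9:03 AM–8:34 PM = 11 h 31 min
Fri: 7:21 AM–4:58 PM = 9 h 37 min
Total: 9 h 12 min + 7 h 28 min + 4 h 12 min + 11 h 31 min + 9 h 37 min = 42 h 0 min.

42 h 0 min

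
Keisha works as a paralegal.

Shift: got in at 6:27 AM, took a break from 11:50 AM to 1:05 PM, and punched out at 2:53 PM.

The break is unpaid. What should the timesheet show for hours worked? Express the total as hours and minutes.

7 h 11 min

Shift: 6:27 AM–2:53 PM = 8 h 26 min; less 75 min break → 7 h 11 min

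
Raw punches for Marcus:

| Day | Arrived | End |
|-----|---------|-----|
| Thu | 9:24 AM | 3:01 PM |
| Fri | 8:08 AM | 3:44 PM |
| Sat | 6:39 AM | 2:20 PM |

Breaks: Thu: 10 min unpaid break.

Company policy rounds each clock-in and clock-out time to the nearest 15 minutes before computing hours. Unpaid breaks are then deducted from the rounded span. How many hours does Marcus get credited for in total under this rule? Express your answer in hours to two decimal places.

20.33 hours

Thu: in 9:24 AM→9:30 AM, out 3:01 PM→3:00 PM; 5 h 30 min − 10 min = 5 h 20 min
Fri: in 8:08 AM→8:15 AM, out 3:44 PM→3:45 PM; 7 h 30 min
Sat: in 6:39 AM→6:45 AM, out 2:20 PM→2:15 PM; 7 h 30 min
Total credited: 20 h 20 min.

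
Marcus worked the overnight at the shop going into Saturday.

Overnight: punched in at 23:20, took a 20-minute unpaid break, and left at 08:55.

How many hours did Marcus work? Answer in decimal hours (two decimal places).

Overnight: 23:20 → midnight = 0 h 40 min; midnight → 08:55 = 8 h 55 min; span 9 h 35 min; less 20 min break → 9 h 15 min

9.25 hours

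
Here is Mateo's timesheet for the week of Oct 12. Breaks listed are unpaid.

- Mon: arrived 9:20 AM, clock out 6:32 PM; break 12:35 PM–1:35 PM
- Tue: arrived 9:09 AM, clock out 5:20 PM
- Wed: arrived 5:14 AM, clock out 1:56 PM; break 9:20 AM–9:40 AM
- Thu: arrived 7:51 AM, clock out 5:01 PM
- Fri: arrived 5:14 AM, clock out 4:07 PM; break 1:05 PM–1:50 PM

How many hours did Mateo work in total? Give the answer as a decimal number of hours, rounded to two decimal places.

44.05 hours

Mon: 9:20 AM–6:32 PM = 9 h 12 min; less 60 min break → 8 h 12 min
Tue: 9:09 AM–5:20 PM = 8 h 11 min
Wed: 5:14 AM–1:56 PM = 8 h 42 min; less 20 min break → 8 h 22 min
Thu: 7:51 AM–5:01 PM = 9 h 10 min
Fri: 5:14 AM–4:07 PM = 10 h 53 min; less 45 min break → 10 h 8 min
Total: 8 h 12 min + 8 h 11 min + 8 h 22 min + 9 h 10 min + 10 h 8 min = 44 h 3 min.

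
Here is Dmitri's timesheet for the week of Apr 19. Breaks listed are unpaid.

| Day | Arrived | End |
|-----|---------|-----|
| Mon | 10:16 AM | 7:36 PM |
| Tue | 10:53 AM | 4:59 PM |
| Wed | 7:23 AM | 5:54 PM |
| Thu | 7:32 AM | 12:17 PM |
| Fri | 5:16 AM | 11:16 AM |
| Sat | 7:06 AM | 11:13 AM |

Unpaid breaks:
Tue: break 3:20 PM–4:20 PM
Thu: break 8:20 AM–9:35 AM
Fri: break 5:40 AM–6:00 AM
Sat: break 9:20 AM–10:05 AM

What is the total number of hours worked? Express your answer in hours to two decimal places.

37.48 hours

Mon: 10:16 AM–7:36 PM = 9 h 20 min
Tue: 10:53 AM–4:59 PM = 6 h 6 min; less 60 min break → 5 h 6 min
Wed: 7:23 AM–5:54 PM = 10 h 31 min
Thu: 7:32 AM–12:17 PM = 4 h 45 min; less 75 min break → 3 h 30 min
Fri: 5:16 AM–11:16 AM = 6 h 0 min; less 20 min break → 5 h 40 min
Sat: 7:06 AM–11:13 AM = 4 h 7 min; less 45 min break → 3 h 22 min
Total: 9 h 20 min + 5 h 6 min + 10 h 31 min + 3 h 30 min + 5 h 40 min + 3 h 22 min = 37 h 29 min.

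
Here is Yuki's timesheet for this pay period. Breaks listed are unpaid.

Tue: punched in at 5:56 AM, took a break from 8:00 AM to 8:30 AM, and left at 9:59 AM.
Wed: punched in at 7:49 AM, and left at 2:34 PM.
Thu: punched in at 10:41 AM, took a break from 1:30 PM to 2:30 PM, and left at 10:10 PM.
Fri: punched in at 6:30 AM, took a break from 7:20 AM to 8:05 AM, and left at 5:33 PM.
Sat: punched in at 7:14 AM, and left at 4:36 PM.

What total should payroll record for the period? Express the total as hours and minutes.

Tue: 5:56 AM–9:59 AM = 4 h 3 min; less 30 min break → 3 h 33 min
Wed: 7:49 AM–2:34 PM = 6 h 45 min
Thu: 10:41 AM–10:10 PM = 11 h 29 min; less 60 min break → 10 h 29 min
Fri: 6:30 AM–5:33 PM = 11 h 3 min; less 45 min break → 10 h 18 min
Sat: 7:14 AM–4:36 PM = 9 h 22 min
Total: 3 h 33 min + 6 h 45 min + 10 h 29 min + 10 h 18 min + 9 h 22 min = 40 h 27 min.

40 h 27 min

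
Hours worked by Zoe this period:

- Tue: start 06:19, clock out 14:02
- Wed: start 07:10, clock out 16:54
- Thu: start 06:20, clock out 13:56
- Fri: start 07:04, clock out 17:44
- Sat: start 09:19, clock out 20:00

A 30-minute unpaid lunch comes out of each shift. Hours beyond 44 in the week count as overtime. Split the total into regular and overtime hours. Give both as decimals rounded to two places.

Regular 43.90 hours, overtime 0.00 hours

Tue: 06:19–14:02 = 7 h 43 min; less 30 min break → 7 h 13 min
Wed: 07:10–16:54 = 9 h 44 min; less 30 min break → 9 h 14 min
Thu: 06:20–13:56 = 7 h 36 min; less 30 min break → 7 h 6 min
Fri: 07:04–17:44 = 10 h 40 min; less 30 min break → 10 h 10 min
Sat: 09:19–20:00 = 10 h 41 min; less 30 min break → 10 h 11 min
Total worked: 43 h 54 min = 43.90 h.
Threshold 44 h → overtime 0 h 0 min, regular 43 h 54 min.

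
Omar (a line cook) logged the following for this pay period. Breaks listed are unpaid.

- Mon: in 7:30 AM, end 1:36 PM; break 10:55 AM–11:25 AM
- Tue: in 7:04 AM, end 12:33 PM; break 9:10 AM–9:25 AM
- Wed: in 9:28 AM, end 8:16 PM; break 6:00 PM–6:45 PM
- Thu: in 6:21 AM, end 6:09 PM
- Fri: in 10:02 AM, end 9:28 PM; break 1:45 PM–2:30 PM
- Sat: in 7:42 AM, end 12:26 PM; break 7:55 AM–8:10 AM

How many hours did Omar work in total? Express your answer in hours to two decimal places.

Mon: 7:30 AM–1:36 PM = 6 h 6 min; less 30 min break → 5 h 36 min
Tue: 7:04 AM–12:33 PM = 5 h 29 min; less 15 min break → 5 h 14 min
Wed: 9:28 AM–8:16 PM = 10 h 48 min; less 45 min break → 10 h 3 min
Thu: 6:21 AM–6:09 PM = 11 h 48 min
Fri: 10:02 AM–9:28 PM = 11 h 26 min; less 45 min break → 10 h 41 min
Sat: 7:42 AM–12:26 PM = 4 h 44 min; less 15 min break → 4 h 29 min
Total: 5 h 36 min + 5 h 14 min + 10 h 3 min + 11 h 48 min + 10 h 41 min + 4 h 29 min = 47 h 51 min.

47.85 hours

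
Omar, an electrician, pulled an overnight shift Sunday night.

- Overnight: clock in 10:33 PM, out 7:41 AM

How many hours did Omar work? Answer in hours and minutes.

Overnight: 10:33 PM → midnight = 1 h 27 min; midnight → 7:41 AM = 7 h 41 min; span 9 h 8 min

9 h 8 min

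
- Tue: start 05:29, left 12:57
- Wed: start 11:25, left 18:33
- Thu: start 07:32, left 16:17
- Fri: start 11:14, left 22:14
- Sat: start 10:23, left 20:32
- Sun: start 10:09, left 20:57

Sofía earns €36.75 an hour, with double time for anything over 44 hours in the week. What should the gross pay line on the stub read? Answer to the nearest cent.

€2447.55

Tue: 05:29–12:57 = 7 h 28 min
Wed: 11:25–18:33 = 7 h 8 min
Thu: 07:32–16:17 = 8 h 45 min
Fri: 11:14–22:14 = 11 h 0 min
Sat: 10:23–20:32 = 10 h 9 min
Sun: 10:09–20:57 = 10 h 48 min
Total worked: 55 h 18 min = 3318 min.
Regular 44 h 0 min = 2640 min at €36.75/h; overtime 11 h 18 min = 678 min at €73.50/h.
Pay = (2640 × €36.75 + 678 × €73.50) ÷ 60 = €2447.55.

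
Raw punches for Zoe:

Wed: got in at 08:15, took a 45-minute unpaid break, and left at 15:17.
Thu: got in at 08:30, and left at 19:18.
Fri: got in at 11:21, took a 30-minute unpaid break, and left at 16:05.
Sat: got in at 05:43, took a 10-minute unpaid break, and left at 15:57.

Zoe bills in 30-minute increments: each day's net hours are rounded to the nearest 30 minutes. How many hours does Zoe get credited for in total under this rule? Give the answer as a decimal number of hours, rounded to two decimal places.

31.50 hours

Wed: 08:15–15:17 = 7 h 2 min − 45 min = 6 h 17 min → rounds to 6 h 30 min
Thu: 08:30–19:18 = 10 h 48 min → rounds to 11 h 0 min
Fri: 11:21–16:05 = 4 h 44 min − 30 min = 4 h 14 min → rounds to 4 h 0 min
Sat: 05:43–15:57 = 10 h 14 min − 10 min = 10 h 4 min → rounds to 10 h 0 min
Total credited: 31 h 30 min.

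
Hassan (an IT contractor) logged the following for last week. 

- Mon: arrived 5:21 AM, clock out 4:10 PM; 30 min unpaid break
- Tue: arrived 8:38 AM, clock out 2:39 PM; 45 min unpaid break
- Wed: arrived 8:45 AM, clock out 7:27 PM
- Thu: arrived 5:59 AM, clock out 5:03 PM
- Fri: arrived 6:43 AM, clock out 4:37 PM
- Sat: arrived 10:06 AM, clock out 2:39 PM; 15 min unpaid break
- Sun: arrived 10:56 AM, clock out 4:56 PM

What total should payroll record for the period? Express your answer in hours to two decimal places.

Mon: 5:21 AM–4:10 PM = 10 h 49 min; less 30 min break → 10 h 19 min
Tue: 8:38 AM–2:39 PM = 6 h 1 min; less 45 min break → 5 h 16 min
Wed: 8:45 AM–7:27 PM = 10 h 42 min
Thu: 5:59 AM–5:03 PM = 11 h 4 min
Fri: 6:43 AM–4:37 PM = 9 h 54 min
Sat: 10:06 AM–2:39 PM = 4 h 33 min; less 15 min break → 4 h 18 min
Sun: 10:56 AM–4:56 PM = 6 h 0 min
Total: 10 h 19 min + 5 h 16 min + 10 h 42 min + 11 h 4 min + 9 h 54 min + 4 h 18 min + 6 h 0 min = 57 h 33 min.

57.55 hours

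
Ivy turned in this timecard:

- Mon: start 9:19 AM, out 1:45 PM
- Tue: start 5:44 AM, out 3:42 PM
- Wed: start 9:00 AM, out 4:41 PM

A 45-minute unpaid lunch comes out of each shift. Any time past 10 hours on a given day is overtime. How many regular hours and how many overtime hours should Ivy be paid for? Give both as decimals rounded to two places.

Regular 19.83 hours, overtime 0.00 hours

Mon: 9:19 AM–1:45 PM = 4 h 26 min; less 45 min break → 3 h 41 min
Tue: 5:44 AM–3:42 PM = 9 h 58 min; less 45 min break → 9 h 13 min
Wed: 9:00 AM–4:41 PM = 7 h 41 min; less 45 min break → 6 h 56 min
Mon reg 3 h 41 min / OT 0 h 0 min; Tue reg 9 h 13 min / OT 0 h 0 min; Wed reg 6 h 56 min / OT 0 h 0 min.
Totals: regular 19 h 50 min, overtime 0 h 0 min.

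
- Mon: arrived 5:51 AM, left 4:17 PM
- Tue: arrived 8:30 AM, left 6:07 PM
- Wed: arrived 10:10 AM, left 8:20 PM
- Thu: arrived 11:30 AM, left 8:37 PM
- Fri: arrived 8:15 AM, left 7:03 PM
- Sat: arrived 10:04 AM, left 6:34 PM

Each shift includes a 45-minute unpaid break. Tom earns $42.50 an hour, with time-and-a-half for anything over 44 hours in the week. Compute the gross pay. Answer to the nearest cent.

Mon: 5:51 AM–4:17 PM = 10 h 26 min; less 45 min break → 9 h 41 min
Tue: 8:30 AM–6:07 PM = 9 h 37 min; less 45 min break → 8 h 52 min
Wed: 10:10 AM–8:20 PM = 10 h 10 min; less 45 min break → 9 h 25 min
Thu: 11:30 AM–8:37 PM = 9 h 7 min; less 45 min break → 8 h 22 min
Fri: 8:15 AM–7:03 PM = 10 h 48 min; less 45 min break → 10 h 3 min
Sat: 10:04 AM–6:34 PM = 8 h 30 min; less 45 min break → 7 h 45 min
Total worked: 54 h 8 min = 3248 min.
Regular 44 h 0 min = 2640 min at $42.50/h; overtime 10 h 8 min = 608 min at $63.75/h.
Pay = (2640 × $42.50 + 608 × $63.75) ÷ 60 = $2516.00.

$2516.00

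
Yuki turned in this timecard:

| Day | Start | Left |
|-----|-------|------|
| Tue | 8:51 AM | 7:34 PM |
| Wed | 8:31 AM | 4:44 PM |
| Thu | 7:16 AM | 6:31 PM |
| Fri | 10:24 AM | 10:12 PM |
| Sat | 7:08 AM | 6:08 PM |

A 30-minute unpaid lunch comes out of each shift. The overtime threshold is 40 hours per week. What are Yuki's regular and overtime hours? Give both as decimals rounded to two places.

Tue: 8:51 AM–7:34 PM = 10 h 43 min; less 30 min break → 10 h 13 min
Wed: 8:31 AM–4:44 PM = 8 h 13 min; less 30 min break → 7 h 43 min
Thu: 7:16 AM–6:31 PM = 11 h 15 min; less 30 min break → 10 h 45 min
Fri: 10:24 AM–10:12 PM = 11 h 48 min; less 30 min break → 11 h 18 min
Sat: 7:08 AM–6:08 PM = 11 h 0 min; less 30 min break → 10 h 30 min
Total worked: 50 h 29 min = 50.48 h.
Threshold 40 h → overtime 10 h 29 min, regular 40 h 0 min.

Regular 40.00 hours, overtime 10.48 hours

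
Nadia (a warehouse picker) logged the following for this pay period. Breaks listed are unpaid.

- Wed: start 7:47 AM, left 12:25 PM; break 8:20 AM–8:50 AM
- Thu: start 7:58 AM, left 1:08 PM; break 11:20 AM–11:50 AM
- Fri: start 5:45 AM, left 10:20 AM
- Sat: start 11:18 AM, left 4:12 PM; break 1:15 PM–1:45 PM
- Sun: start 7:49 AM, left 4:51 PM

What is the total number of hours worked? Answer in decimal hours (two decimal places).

Wed: 7:47 AM–12:25 PM = 4 h 38 min; less 30 min break → 4 h 8 min
Thu: 7:58 AM–1:08 PM = 5 h 10 min; less 30 min break → 4 h 40 min
Fri: 5:45 AM–10:20 AM = 4 h 35 min
Sat: 11:18 AM–4:12 PM = 4 h 54 min; less 30 min break → 4 h 24 min
Sun: 7:49 AM–4:51 PM = 9 h 2 min
Total: 4 h 8 min + 4 h 40 min + 4 h 35 min + 4 h 24 min + 9 h 2 min = 26 h 49 min.

26.82 hours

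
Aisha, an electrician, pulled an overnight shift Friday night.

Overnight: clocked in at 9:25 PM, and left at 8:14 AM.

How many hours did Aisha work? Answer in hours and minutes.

10 h 49 min

Overnight: 9:25 PM → midnight = 2 h 35 min; midnight → 8:14 AM = 8 h 14 min; span 10 h 49 min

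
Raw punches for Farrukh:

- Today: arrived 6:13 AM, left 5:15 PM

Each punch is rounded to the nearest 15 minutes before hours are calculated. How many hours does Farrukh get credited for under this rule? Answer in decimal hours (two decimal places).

Today: in 6:13 AM→6:15 AM, out 5:15 PM→5:15 PM; 11 h 0 min

11.00 hours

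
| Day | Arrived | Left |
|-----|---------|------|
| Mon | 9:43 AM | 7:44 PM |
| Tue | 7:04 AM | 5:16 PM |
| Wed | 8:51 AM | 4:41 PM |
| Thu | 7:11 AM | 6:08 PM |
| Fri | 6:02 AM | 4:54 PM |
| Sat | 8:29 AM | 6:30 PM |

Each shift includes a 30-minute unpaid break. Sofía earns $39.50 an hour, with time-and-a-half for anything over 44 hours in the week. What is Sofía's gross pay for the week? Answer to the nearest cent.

Mon: 9:43 AM–7:44 PM = 10 h 1 min; less 30 min break → 9 h 31 min
Tue: 7:04 AM–5:16 PM = 10 h 12 min; less 30 min break → 9 h 42 min
Wed: 8:51 AM–4:41 PM = 7 h 50 min; less 30 min break → 7 h 20 min
Thu: 7:11 AM–6:08 PM = 10 h 57 min; less 30 min break → 10 h 27 min
Fri: 6:02 AM–4:54 PM = 10 h 52 min; less 30 min break → 10 h 22 min
Sat: 8:29 AM–6:30 PM = 10 h 1 min; less 30 min break → 9 h 31 min
Total worked: 56 h 53 min = 3413 min.
Regular 44 h 0 min = 2640 min at $39.50/h; overtime 12 h 53 min = 773 min at $59.25/h.
Pay = (2640 × $39.50 + 773 × $59.25) ÷ 60 = $2501.34.

$2501.34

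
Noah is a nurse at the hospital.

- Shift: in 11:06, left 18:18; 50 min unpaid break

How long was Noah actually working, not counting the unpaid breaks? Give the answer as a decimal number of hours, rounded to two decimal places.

6.37 hours

Shift: 11:06–18:18 = 7 h 12 min; less 50 min break → 6 h 22 min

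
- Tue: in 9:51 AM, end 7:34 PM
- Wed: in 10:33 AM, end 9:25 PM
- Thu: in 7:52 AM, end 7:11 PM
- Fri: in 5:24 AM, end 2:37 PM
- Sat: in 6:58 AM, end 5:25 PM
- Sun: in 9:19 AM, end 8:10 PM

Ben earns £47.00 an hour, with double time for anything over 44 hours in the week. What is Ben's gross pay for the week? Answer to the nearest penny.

Tue: 9:51 AM–7:34 PM = 9 h 43 min
Wed: 10:33 AM–9:25 PM = 10 h 52 min
Thu: 7:52 AM–7:11 PM = 11 h 19 min
Fri: 5:24 AM–2:37 PM = 9 h 13 min
Sat: 6:58 AM–5:25 PM = 10 h 27 min
Sun: 9:19 AM–8:10 PM = 10 h 51 min
Total worked: 62 h 25 min = 3745 min.
Regular 44 h 0 min = 2640 min at £47.00/h; overtime 18 h 25 min = 1105 min at £94.00/h.
Pay = (2640 × £47.00 + 1105 × £94.00) ÷ 60 = £3799.17.

£3799.17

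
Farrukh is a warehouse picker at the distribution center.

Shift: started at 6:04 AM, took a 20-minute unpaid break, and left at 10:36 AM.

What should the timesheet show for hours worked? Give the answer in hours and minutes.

4 h 12 min

Shift: 6:04 AM–10:36 AM = 4 h 32 min; less 20 min break → 4 h 12 min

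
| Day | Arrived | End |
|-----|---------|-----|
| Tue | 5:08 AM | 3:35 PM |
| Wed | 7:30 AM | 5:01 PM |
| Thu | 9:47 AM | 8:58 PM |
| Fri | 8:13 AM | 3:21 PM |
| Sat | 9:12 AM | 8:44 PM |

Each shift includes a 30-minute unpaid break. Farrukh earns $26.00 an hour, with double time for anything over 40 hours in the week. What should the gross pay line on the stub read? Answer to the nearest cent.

$1420.47

Tue: 5:08 AM–3:35 PM = 10 h 27 min; less 30 min break → 9 h 57 min
Wed: 7:30 AM–5:01 PM = 9 h 31 min; less 30 min break → 9 h 1 min
Thu: 9:47 AM–8:58 PM = 11 h 11 min; less 30 min break → 10 h 41 min
Fri: 8:13 AM–3:21 PM = 7 h 8 min; less 30 min break → 6 h 38 min
Sat: 9:12 AM–8:44 PM = 11 h 32 min; less 30 min break → 11 h 2 min
Total worked: 47 h 19 min = 2839 min.
Regular 40 h 0 min = 2400 min at $26.00/h; overtime 7 h 19 min = 439 min at $52.00/h.
Pay = (2400 × $26.00 + 439 × $52.00) ÷ 60 = $1420.47.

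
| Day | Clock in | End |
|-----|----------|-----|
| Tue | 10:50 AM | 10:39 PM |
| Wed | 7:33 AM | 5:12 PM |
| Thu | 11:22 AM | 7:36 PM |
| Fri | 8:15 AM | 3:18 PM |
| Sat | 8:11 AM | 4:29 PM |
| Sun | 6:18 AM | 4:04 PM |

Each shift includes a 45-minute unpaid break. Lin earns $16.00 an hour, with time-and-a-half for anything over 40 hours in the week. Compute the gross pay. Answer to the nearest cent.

$887.60

Tue: 10:50 AM–10:39 PM = 11 h 49 min; less 45 min break → 11 h 4 min
Wed: 7:33 AM–5:12 PM = 9 h 39 min; less 45 min break → 8 h 54 min
Thu: 11:22 AM–7:36 PM = 8 h 14 min; less 45 min break → 7 h 29 min
Fri: 8:15 AM–3:18 PM = 7 h 3 min; less 45 min break → 6 h 18 min
Sat: 8:11 AM–4:29 PM = 8 h 18 min; less 45 min break → 7 h 33 min
Sun: 6:18 AM–4:04 PM = 9 h 46 min; less 45 min break → 9 h 1 min
Total worked: 50 h 19 min = 3019 min.
Regular 40 h 0 min = 2400 min at $16.00/h; overtime 10 h 19 min = 619 min at $24.00/h.
Pay = (2400 × $16.00 + 619 × $24.00) ÷ 60 = $887.60.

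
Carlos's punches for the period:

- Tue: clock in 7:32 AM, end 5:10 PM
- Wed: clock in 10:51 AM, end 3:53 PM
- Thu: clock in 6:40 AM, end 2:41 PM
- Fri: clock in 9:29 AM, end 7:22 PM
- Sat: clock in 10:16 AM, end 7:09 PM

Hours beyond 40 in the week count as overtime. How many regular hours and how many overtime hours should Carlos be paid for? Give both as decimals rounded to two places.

Tue: 7:32 AM–5:10 PM = 9 h 38 min
Wed: 10:51 AM–3:53 PM = 5 h 2 min
Thu: 6:40 AM–2:41 PM = 8 h 1 min
Fri: 9:29 AM–7:22 PM = 9 h 53 min
Sat: 10:16 AM–7:09 PM = 8 h 53 min
Total worked: 41 h 27 min = 41.45 h.
Threshold 40 h → overtime 1 h 27 min, regular 40 h 0 min.

Regular 40.00 hours, overtime 1.45 hours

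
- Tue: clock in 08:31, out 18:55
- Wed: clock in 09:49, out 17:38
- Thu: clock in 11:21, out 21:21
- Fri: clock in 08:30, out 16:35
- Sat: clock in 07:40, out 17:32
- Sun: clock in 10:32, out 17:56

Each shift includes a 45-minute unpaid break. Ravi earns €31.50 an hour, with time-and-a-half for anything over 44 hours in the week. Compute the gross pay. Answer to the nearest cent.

€1625.40

Tue: 08:31–18:55 = 10 h 24 min; less 45 min break → 9 h 39 min
Wed: 09:49–17:38 = 7 h 49 min; less 45 min break → 7 h 4 min
Thu: 11:21–21:21 = 10 h 0 min; less 45 min break → 9 h 15 min
Fri: 08:30–16:35 = 8 h 5 min; less 45 min break → 7 h 20 min
Sat: 07:40–17:32 = 9 h 52 min; less 45 min break → 9 h 7 min
Sun: 10:32–17:56 = 7 h 24 min; less 45 min break → 6 h 39 min
Total worked: 49 h 4 min = 2944 min.
Regular 44 h 0 min = 2640 min at €31.50/h; overtime 5 h 4 min = 304 min at €47.25/h.
Pay = (2640 × €31.50 + 304 × €47.25) ÷ 60 = €1625.40.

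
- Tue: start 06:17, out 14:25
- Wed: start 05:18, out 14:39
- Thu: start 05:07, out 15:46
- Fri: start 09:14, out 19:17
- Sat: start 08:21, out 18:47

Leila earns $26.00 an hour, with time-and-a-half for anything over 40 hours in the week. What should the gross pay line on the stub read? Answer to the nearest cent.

Tue: 06:17–14:25 = 8 h 8 min
Wed: 05:18–14:39 = 9 h 21 min
Thu: 05:07–15:46 = 10 h 39 min
Fri: 09:14–19:17 = 10 h 3 min
Sat: 08:21–18:47 = 10 h 26 min
Total worked: 48 h 37 min = 2917 min.
Regular 40 h 0 min = 2400 min at $26.00/h; overtime 8 h 37 min = 517 min at $39.00/h.
Pay = (2400 × $26.00 + 517 × $39.00) ÷ 60 = $1376.05.

$1376.05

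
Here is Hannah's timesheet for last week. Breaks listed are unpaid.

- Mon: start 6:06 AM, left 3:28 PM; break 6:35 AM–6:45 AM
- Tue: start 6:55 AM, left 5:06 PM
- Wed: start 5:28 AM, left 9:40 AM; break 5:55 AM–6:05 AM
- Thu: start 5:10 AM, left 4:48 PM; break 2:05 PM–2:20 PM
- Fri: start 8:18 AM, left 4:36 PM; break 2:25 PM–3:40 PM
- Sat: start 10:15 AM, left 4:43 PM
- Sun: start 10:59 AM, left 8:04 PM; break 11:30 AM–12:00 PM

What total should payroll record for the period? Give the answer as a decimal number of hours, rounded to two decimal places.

56.90 hours

Mon: 6:06 AM–3:28 PM = 9 h 22 min; less 10 min break → 9 h 12 min
Tue: 6:55 AM–5:06 PM = 10 h 11 min
Wed: 5:28 AM–9:40 AM = 4 h 12 min; less 10 min break → 4 h 2 min
Thu: 5:10 AM–4:48 PM = 11 h 38 min; less 15 min break → 11 h 23 min
Fri: 8:18 AM–4:36 PM = 8 h 18 min; less 75 min break → 7 h 3 min
Sat: 10:15 AM–4:43 PM = 6 h 28 min
Sun: 10:59 AM–8:04 PM = 9 h 5 min; less 30 min break → 8 h 35 min
Total: 9 h 12 min + 10 h 11 min + 4 h 2 min + 11 h 23 min + 7 h 3 min + 6 h 28 min + 8 h 35 min = 56 h 54 min.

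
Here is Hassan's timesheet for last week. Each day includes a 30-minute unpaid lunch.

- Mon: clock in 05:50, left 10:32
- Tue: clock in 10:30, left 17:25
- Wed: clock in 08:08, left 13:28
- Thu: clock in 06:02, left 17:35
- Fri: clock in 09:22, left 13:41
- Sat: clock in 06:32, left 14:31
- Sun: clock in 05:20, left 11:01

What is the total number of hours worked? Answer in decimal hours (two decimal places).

Mon: 05:50–10:32 = 4 h 42 min; less 30 min break → 4 h 12 min
Tue: 10:30–17:25 = 6 h 55 min; less 30 min break → 6 h 25 min
Wed: 08:08–13:28 = 5 h 20 min; less 30 min break → 4 h 50 min
Thu: 06:02–17:35 = 11 h 33 min; less 30 min break → 11 h 3 min
Fri: 09:22–13:41 = 4 h 19 min; less 30 min break → 3 h 49 min
Sat: 06:32–14:31 = 7 h 59 min; less 30 min break → 7 h 29 min
Sun: 05:20–11:01 = 5 h 41 min; less 30 min break → 5 h 11 min
Total: 4 h 12 min + 6 h 25 min + 4 h 50 min + 11 h 3 min + 3 h 49 min + 7 h 29 min + 5 h 11 min = 42 h 59 min.

42.98 hours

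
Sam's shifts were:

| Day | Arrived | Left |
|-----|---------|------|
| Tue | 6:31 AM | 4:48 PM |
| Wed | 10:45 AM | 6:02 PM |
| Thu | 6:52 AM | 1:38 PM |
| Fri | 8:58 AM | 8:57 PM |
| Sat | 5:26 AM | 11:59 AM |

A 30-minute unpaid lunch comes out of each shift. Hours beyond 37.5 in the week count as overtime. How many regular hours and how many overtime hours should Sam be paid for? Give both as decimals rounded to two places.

Tue: 6:31 AM–4:48 PM = 10 h 17 min; less 30 min break → 9 h 47 min
Wed: 10:45 AM–6:02 PM = 7 h 17 min; less 30 min break → 6 h 47 min
Thu: 6:52 AM–1:38 PM = 6 h 46 min; less 30 min break → 6 h 16 min
Fri: 8:58 AM–8:57 PM = 11 h 59 min; less 30 min break → 11 h 29 min
Sat: 5:26 AM–11:59 AM = 6 h 33 min; less 30 min break → 6 h 3 min
Total worked: 40 h 22 min = 40.37 h.
Threshold 37.5 h → overtime 2 h 52 min, regular 37 h 30 min.

Regular 37.50 hours, overtime 2.87 hours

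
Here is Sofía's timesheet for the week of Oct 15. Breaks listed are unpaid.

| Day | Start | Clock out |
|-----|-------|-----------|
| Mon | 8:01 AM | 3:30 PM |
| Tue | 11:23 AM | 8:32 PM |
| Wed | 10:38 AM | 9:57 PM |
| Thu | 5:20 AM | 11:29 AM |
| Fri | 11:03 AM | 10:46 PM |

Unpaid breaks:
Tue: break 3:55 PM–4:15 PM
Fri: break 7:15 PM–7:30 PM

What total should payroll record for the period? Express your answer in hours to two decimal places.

45.23 hours

Mon: 8:01 AM–3:30 PM = 7 h 29 min
Tue: 11:23 AM–8:32 PM = 9 h 9 min; less 20 min break → 8 h 49 min
Wed: 10:38 AM–9:57 PM = 11 h 19 min
Thu: 5:20 AM–11:29 AM = 6 h 9 min
Fri: 11:03 AM–10:46 PM = 11 h 43 min; less 15 min break → 11 h 28 min
Total: 7 h 29 min + 8 h 49 min + 11 h 19 min + 6 h 9 min + 11 h 28 min = 45 h 14 min.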